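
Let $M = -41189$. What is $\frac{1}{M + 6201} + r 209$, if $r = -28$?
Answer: $- \frac{204749777}{34988} \approx -5852.0$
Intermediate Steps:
$\frac{1}{M + 6201} + r 209 = \frac{1}{-41189 + 6201} - 5852 = \frac{1}{-34988} - 5852 = - \frac{1}{34988} - 5852 = - \frac{204749777}{34988}$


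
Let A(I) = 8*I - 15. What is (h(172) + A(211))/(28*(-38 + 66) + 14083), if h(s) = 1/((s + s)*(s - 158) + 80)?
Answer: 8191009/72788832 ≈ 0.11253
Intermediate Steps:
h(s) = 1/(80 + 2*s*(-158 + s)) (h(s) = 1/((2*s)*(-158 + s) + 80) = 1/(2*s*(-158 + s) + 80) = 1/(80 + 2*s*(-158 + s)))
A(I) = -15 + 8*I
(h(172) + A(211))/(28*(-38 + 66) + 14083) = (1/(2*(40 + 172² - 158*172)) + (-15 + 8*211))/(28*(-38 + 66) + 14083) = (1/(2*(40 + 29584 - 27176)) + (-15 + 1688))/(28*28 + 14083) = ((½)/2448 + 1673)/(784 + 14083) = ((½)*(1/2448) + 1673)/14867 = (1/4896 + 1673)*(1/14867) = (8191009/4896)*(1/14867) = 8191009/72788832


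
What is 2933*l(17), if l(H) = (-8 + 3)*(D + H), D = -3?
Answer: -205310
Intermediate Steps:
l(H) = 15 - 5*H (l(H) = (-8 + 3)*(-3 + H) = -5*(-3 + H) = 15 - 5*H)
2933*l(17) = 2933*(15 - 5*17) = 2933*(15 - 85) = 2933*(-70) = -205310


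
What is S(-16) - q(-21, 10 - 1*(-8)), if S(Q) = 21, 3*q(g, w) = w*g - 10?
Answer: 451/3 ≈ 150.33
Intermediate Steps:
q(g, w) = -10/3 + g*w/3 (q(g, w) = (w*g - 10)/3 = (g*w - 10)/3 = (-10 + g*w)/3 = -10/3 + g*w/3)
S(-16) - q(-21, 10 - 1*(-8)) = 21 - (-10/3 + (⅓)*(-21)*(10 - 1*(-8))) = 21 - (-10/3 + (⅓)*(-21)*(10 + 8)) = 21 - (-10/3 + (⅓)*(-21)*18) = 21 - (-10/3 - 126) = 21 - 1*(-388/3) = 21 + 388/3 = 451/3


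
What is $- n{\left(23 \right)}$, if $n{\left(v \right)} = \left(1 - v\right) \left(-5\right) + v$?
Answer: $-133$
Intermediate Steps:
$n{\left(v \right)} = -5 + 6 v$ ($n{\left(v \right)} = \left(-5 + 5 v\right) + v = -5 + 6 v$)
$- n{\left(23 \right)} = - (-5 + 6 \cdot 23) = - (-5 + 138) = \left(-1\right) 133 = -133$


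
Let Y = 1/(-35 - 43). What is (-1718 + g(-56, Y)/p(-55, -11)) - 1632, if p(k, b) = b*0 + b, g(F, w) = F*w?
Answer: -1437178/429 ≈ -3350.1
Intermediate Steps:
Y = -1/78 (Y = 1/(-78) = -1/78 ≈ -0.012821)
p(k, b) = b (p(k, b) = 0 + b = b)
(-1718 + g(-56, Y)/p(-55, -11)) - 1632 = (-1718 - 56*(-1/78)/(-11)) - 1632 = (-1718 + (28/39)*(-1/11)) - 1632 = (-1718 - 28/429) - 1632 = -737050/429 - 1632 = -1437178/429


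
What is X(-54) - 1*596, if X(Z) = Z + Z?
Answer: -704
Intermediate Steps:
X(Z) = 2*Z
X(-54) - 1*596 = 2*(-54) - 1*596 = -108 - 596 = -704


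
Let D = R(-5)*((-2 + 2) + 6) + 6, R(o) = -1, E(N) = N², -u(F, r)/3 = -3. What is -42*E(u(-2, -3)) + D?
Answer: -3402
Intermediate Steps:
u(F, r) = 9 (u(F, r) = -3*(-3) = 9)
D = 0 (D = -((-2 + 2) + 6) + 6 = -(0 + 6) + 6 = -1*6 + 6 = -6 + 6 = 0)
-42*E(u(-2, -3)) + D = -42*9² + 0 = -42*81 + 0 = -3402 + 0 = -3402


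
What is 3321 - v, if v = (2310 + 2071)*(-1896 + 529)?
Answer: 5992148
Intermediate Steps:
v = -5988827 (v = 4381*(-1367) = -5988827)
3321 - v = 3321 - 1*(-5988827) = 3321 + 5988827 = 5992148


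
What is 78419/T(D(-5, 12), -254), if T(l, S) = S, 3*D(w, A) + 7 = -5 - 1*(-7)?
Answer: -78419/254 ≈ -308.74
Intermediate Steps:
D(w, A) = -5/3 (D(w, A) = -7/3 + (-5 - 1*(-7))/3 = -7/3 + (-5 + 7)/3 = -7/3 + (1/3)*2 = -7/3 + 2/3 = -5/3)
78419/T(D(-5, 12), -254) = 78419/(-254) = 78419*(-1/254) = -78419/254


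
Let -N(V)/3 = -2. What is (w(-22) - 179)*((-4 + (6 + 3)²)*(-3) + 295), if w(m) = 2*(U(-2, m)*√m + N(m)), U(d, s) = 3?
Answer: -10688 + 384*I*√22 ≈ -10688.0 + 1801.1*I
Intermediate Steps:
N(V) = 6 (N(V) = -3*(-2) = 6)
w(m) = 12 + 6*√m (w(m) = 2*(3*√m + 6) = 2*(6 + 3*√m) = 12 + 6*√m)
(w(-22) - 179)*((-4 + (6 + 3)²)*(-3) + 295) = ((12 + 6*√(-22)) - 179)*((-4 + (6 + 3)²)*(-3) + 295) = ((12 + 6*(I*√22)) - 179)*((-4 + 9²)*(-3) + 295) = ((12 + 6*I*√22) - 179)*((-4 + 81)*(-3) + 295) = (-167 + 6*I*√22)*(77*(-3) + 295) = (-167 + 6*I*√22)*(-231 + 295) = (-167 + 6*I*√22)*64 = -10688 + 384*I*√22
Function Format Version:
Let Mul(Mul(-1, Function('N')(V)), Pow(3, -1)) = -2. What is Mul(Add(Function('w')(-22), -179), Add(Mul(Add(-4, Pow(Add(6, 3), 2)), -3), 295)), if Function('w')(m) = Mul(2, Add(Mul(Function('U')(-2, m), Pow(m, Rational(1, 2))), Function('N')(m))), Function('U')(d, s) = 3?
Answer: Add(-10688, Mul(384, I, Pow(22, Rational(1, 2)))) ≈ Add(-10688., Mul(1801.1, I))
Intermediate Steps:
Function('N')(V) = 6 (Function('N')(V) = Mul(-3, -2) = 6)
Function('w')(m) = Add(12, Mul(6, Pow(m, Rational(1, 2)))) (Function('w')(m) = Mul(2, Add(Mul(3, Pow(m, Rational(1, 2))), 6)) = Mul(2, Add(6, Mul(3, Pow(m, Rational(1, 2))))) = Add(12, Mul(6, Pow(m, Rational(1, 2)))))
Mul(Add(Function('w')(-22), -179), Add(Mul(Add(-4, Pow(Add(6, 3), 2)), -3), 295)) = Mul(Add(Add(12, Mul(6, Pow(-22, Rational(1, 2)))), -179), Add(Mul(Add(-4, Pow(Add(6, 3), 2)), -3), 295)) = Mul(Add(Add(12, Mul(6, Mul(I, Pow(22, Rational(1, 2))))), -179), Add(Mul(Add(-4, Pow(9, 2)), -3), 295)) = Mul(Add(Add(12, Mul(6, I, Pow(22, Rational(1, 2)))), -179), Add(Mul(Add(-4, 81), -3), 295)) = Mul(Add(-167, Mul(6, I, Pow(22, Rational(1, 2)))), Add(Mul(77, -3), 295)) = Mul(Add(-167, Mul(6, I, Pow(22, Rational(1, 2)))), Add(-231, 295)) = Mul(Add(-167, Mul(6, I, Pow(22, Rational(1, 2)))), 64) = Add(-10688, Mul(384, I, Pow(22, Rational(1, 2))))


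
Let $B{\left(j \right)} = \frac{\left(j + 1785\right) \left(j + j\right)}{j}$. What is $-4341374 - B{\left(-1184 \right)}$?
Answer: $-4342576$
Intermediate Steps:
$B{\left(j \right)} = 3570 + 2 j$ ($B{\left(j \right)} = \frac{\left(1785 + j\right) 2 j}{j} = \frac{2 j \left(1785 + j\right)}{j} = 3570 + 2 j$)
$-4341374 - B{\left(-1184 \right)} = -4341374 - \left(3570 + 2 \left(-1184\right)\right) = -4341374 - \left(3570 - 2368\right) = -4341374 - 1202 = -4342576$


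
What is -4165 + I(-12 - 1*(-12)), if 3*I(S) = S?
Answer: -4165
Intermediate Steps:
I(S) = S/3
-4165 + I(-12 - 1*(-12)) = -4165 + (-12 - 1*(-12))/3 = -4165 + (-12 + 12)/3 = -4165 + (⅓)*0 = -4165 + 0 = -4165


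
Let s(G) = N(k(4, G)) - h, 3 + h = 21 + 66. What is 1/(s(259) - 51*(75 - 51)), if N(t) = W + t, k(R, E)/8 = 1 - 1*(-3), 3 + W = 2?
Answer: -1/1277 ≈ -0.00078308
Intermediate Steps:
h = 84 (h = -3 + (21 + 66) = -3 + 87 = 84)
W = -1 (W = -3 + 2 = -1)
k(R, E) = 32 (k(R, E) = 8*(1 - 1*(-3)) = 8*(1 + 3) = 8*4 = 32)
N(t) = -1 + t
s(G) = -53 (s(G) = (-1 + 32) - 1*84 = 31 - 84 = -53)
1/(s(259) - 51*(75 - 51)) = 1/(-53 - 51*(75 - 51)) = 1/(-53 - 51*24) = 1/(-53 - 1224) = 1/(-1277) = -1/1277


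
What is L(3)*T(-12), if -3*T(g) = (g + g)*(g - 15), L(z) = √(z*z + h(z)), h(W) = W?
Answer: -432*√3 ≈ -748.25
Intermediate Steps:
L(z) = √(z + z²) (L(z) = √(z*z + z) = √(z² + z) = √(z + z²))
T(g) = -2*g*(-15 + g)/3 (T(g) = -(g + g)*(g - 15)/3 = -2*g*(-15 + g)/3)
L(3)*T(-12) = √(3*(1 + 3))*((⅔)*(-12)*(15 - 1*(-12))) = √(3*4)*((⅔)*(-12)*(15 + 12)) = √12*((⅔)*(-12)*27) = (2*√3)*(-216) = -432*√3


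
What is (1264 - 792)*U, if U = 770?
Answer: 363440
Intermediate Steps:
(1264 - 792)*U = (1264 - 792)*770 = 472*770 = 363440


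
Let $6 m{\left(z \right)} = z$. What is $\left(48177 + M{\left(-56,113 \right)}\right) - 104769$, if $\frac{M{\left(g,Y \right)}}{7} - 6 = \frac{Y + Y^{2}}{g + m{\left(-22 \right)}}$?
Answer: $- \frac{10392972}{179} \approx -58061.0$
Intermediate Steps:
$m{\left(z \right)} = \frac{z}{6}$
$M{\left(g,Y \right)} = 42 + \frac{7 \left(Y + Y^{2}\right)}{- \frac{11}{3} + g}$ ($M{\left(g,Y \right)} = 42 + 7 \frac{Y + Y^{2}}{g + \frac{1}{6} \left(-22\right)} = 42 + 7 \frac{Y + Y^{2}}{g - \frac{11}{3}} = 42 + 7 \frac{Y + Y^{2}}{- \frac{11}{3} + g} = 42 + \frac{7 \left(Y + Y^{2}\right)}{- \frac{11}{3} + g}$)
$\left(48177 + M{\left(-56,113 \right)}\right) - 104769 = \left(48177 + \frac{21 \left(-22 + 113 + 113^{2} + 6 \left(-56\right)\right)}{-11 + 3 \left(-56\right)}\right) - 104769 = \left(48177 + \frac{21 \left(-22 + 113 + 12769 - 336\right)}{-11 - 168}\right) - 104769 = \left(48177 + 21 \frac{1}{-179} \cdot 12524\right) - 104769 = \left(48177 + 21 \left(- \frac{1}{179}\right) 12524\right) - 104769 = \left(48177 - \frac{263004}{179}\right) - 104769 = \frac{8360679}{179} - 104769 = - \frac{10392972}{179}$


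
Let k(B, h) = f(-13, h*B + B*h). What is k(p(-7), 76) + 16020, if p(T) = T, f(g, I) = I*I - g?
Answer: 1148129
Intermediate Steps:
f(g, I) = I² - g
k(B, h) = 13 + 4*B²*h² (k(B, h) = (h*B + B*h)² - 1*(-13) = (B*h + B*h)² + 13 = (2*B*h)² + 13 = 4*B²*h² + 13 = 13 + 4*B²*h²)
k(p(-7), 76) + 16020 = (13 + 4*(-7)²*76²) + 16020 = (13 + 4*49*5776) + 16020 = (13 + 1132096) + 16020 = 1132109 + 16020 = 1148129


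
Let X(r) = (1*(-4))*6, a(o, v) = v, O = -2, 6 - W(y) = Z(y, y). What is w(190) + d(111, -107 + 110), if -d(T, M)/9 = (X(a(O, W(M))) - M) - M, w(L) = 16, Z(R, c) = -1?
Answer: 286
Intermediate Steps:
W(y) = 7 (W(y) = 6 - 1*(-1) = 6 + 1 = 7)
X(r) = -24 (X(r) = -4*6 = -24)
d(T, M) = 216 + 18*M (d(T, M) = -9*((-24 - M) - M) = -9*(-24 - 2*M) = 216 + 18*M)
w(190) + d(111, -107 + 110) = 16 + (216 + 18*(-107 + 110)) = 16 + (216 + 18*3) = 16 + (216 + 54) = 16 + 270 = 286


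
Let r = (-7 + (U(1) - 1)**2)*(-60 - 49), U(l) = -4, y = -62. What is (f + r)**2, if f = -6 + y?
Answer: 4120900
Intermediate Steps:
f = -68 (f = -6 - 62 = -68)
r = -1962 (r = (-7 + (-4 - 1)**2)*(-60 - 49) = (-7 + (-5)**2)*(-109) = (-7 + 25)*(-109) = 18*(-109) = -1962)
(f + r)**2 = (-68 - 1962)**2 = (-2030)**2 = 4120900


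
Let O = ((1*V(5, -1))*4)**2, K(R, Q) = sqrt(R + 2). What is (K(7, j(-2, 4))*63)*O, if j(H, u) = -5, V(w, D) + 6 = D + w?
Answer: 12096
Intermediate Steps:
V(w, D) = -6 + D + w (V(w, D) = -6 + (D + w) = -6 + D + w)
K(R, Q) = sqrt(2 + R)
O = 64 (O = ((1*(-6 - 1 + 5))*4)**2 = ((1*(-2))*4)**2 = (-2*4)**2 = (-8)**2 = 64)
(K(7, j(-2, 4))*63)*O = (sqrt(2 + 7)*63)*64 = (sqrt(9)*63)*64 = (3*63)*64 = 189*64 = 12096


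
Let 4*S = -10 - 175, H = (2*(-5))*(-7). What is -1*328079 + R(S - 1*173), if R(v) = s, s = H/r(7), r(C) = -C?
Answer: -328089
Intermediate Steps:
H = 70 (H = -10*(-7) = 70)
s = -10 (s = 70/((-1*7)) = 70/(-7) = 70*(-⅐) = -10)
S = -185/4 (S = (-10 - 175)/4 = (¼)*(-185) = -185/4 ≈ -46.250)
R(v) = -10
-1*328079 + R(S - 1*173) = -1*328079 - 10 = -328079 - 10 = -328089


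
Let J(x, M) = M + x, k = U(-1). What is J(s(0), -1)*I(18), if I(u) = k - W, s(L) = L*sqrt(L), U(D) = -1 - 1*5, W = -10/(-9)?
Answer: 64/9 ≈ 7.1111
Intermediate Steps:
W = 10/9 (W = -10*(-1/9) = 10/9 ≈ 1.1111)
U(D) = -6 (U(D) = -1 - 5 = -6)
k = -6
s(L) = L**(3/2)
I(u) = -64/9 (I(u) = -6 - 1*10/9 = -6 - 10/9 = -64/9)
J(s(0), -1)*I(18) = (-1 + 0**(3/2))*(-64/9) = (-1 + 0)*(-64/9) = -1*(-64/9) = 64/9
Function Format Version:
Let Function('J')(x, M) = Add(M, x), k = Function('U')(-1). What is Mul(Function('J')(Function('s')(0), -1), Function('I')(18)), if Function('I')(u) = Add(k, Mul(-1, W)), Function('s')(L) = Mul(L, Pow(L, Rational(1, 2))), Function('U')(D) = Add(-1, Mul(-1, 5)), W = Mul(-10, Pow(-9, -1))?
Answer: Rational(64, 9) ≈ 7.1111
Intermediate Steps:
W = Rational(10, 9) (W = Mul(-10, Rational(-1, 9)) = Rational(10, 9) ≈ 1.1111)
Function('U')(D) = -6 (Function('U')(D) = Add(-1, -5) = -6)
k = -6
Function('s')(L) = Pow(L, Rational(3, 2))
Function('I')(u) = Rational(-64, 9) (Function('I')(u) = Add(-6, Mul(-1, Rational(10, 9))) = Add(-6, Rational(-10, 9)) = Rational(-64, 9))
Mul(Function('J')(Function('s')(0), -1), Function('I')(18)) = Mul(Add(-1, Pow(0, Rational(3, 2))), Rational(-64, 9)) = Mul(Add(-1, 0), Rational(-64, 9)) = Mul(-1, Rational(-64, 9)) = Rational(64, 9)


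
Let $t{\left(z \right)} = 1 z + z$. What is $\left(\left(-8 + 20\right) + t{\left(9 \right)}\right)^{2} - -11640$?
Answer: $12540$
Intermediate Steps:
$t{\left(z \right)} = 2 z$ ($t{\left(z \right)} = z + z = 2 z$)
$\left(\left(-8 + 20\right) + t{\left(9 \right)}\right)^{2} - -11640 = \left(\left(-8 + 20\right) + 2 \cdot 9\right)^{2} - -11640 = \left(12 + 18\right)^{2} + 11640 = 30^{2} + 11640 = 900 + 11640 = 12540$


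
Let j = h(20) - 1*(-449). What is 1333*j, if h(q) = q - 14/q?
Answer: 6242439/10 ≈ 6.2424e+5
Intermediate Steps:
j = 4683/10 (j = (20 - 14/20) - 1*(-449) = (20 - 14*1/20) + 449 = (20 - 7/10) + 449 = 193/10 + 449 = 4683/10 ≈ 468.30)
1333*j = 1333*(4683/10) = 6242439/10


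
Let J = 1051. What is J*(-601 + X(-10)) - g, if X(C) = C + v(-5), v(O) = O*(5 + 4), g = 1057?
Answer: -690513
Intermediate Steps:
v(O) = 9*O (v(O) = O*9 = 9*O)
X(C) = -45 + C (X(C) = C + 9*(-5) = C - 45 = -45 + C)
J*(-601 + X(-10)) - g = 1051*(-601 + (-45 - 10)) - 1*1057 = 1051*(-601 - 55) - 1057 = 1051*(-656) - 1057 = -689456 - 1057 = -690513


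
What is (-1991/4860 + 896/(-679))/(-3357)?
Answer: 815207/1582556940 ≈ 0.00051512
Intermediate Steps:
(-1991/4860 + 896/(-679))/(-3357) = (-1991*1/4860 + 896*(-1/679))*(-1/3357) = (-1991/4860 - 128/97)*(-1/3357) = -815207/471420*(-1/3357) = 815207/1582556940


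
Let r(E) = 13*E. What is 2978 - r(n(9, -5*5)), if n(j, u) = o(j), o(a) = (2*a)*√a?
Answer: 2276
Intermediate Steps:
o(a) = 2*a^(3/2)
n(j, u) = 2*j^(3/2)
2978 - r(n(9, -5*5)) = 2978 - 13*2*9^(3/2) = 2978 - 13*2*27 = 2978 - 13*54 = 2978 - 1*702 = 2978 - 702 = 2276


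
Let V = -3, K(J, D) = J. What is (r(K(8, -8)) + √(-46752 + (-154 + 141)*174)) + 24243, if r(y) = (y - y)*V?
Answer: 24243 + 3*I*√5446 ≈ 24243.0 + 221.39*I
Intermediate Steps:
r(y) = 0 (r(y) = (y - y)*(-3) = 0*(-3) = 0)
(r(K(8, -8)) + √(-46752 + (-154 + 141)*174)) + 24243 = (0 + √(-46752 + (-154 + 141)*174)) + 24243 = (0 + √(-46752 - 13*174)) + 24243 = (0 + √(-46752 - 2262)) + 24243 = (0 + √(-49014)) + 24243 = (0 + 3*I*√5446) + 24243 = 3*I*√5446 + 24243 = 24243 + 3*I*√5446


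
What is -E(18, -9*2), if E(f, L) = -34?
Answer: 34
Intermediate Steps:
-E(18, -9*2) = -1*(-34) = 34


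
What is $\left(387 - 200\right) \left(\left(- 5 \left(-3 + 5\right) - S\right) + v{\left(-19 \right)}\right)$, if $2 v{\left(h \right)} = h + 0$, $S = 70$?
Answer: $- \frac{33473}{2} \approx -16737.0$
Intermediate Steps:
$v{\left(h \right)} = \frac{h}{2}$ ($v{\left(h \right)} = \frac{h + 0}{2} = \frac{h}{2}$)
$\left(387 - 200\right) \left(\left(- 5 \left(-3 + 5\right) - S\right) + v{\left(-19 \right)}\right) = \left(387 - 200\right) \left(\left(- 5 \left(-3 + 5\right) - 70\right) + \frac{1}{2} \left(-19\right)\right) = 187 \left(\left(\left(-5\right) 2 - 70\right) - \frac{19}{2}\right) = 187 \left(\left(-10 - 70\right) - \frac{19}{2}\right) = 187 \left(-80 - \frac{19}{2}\right) = 187 \left(- \frac{179}{2}\right) = - \frac{33473}{2}$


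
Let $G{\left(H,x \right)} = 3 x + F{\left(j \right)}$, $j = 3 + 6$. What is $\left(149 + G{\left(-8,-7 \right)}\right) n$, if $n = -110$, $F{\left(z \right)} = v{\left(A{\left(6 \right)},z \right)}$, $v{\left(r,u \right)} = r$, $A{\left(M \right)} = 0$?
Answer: $-14080$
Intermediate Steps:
$j = 9$
$F{\left(z \right)} = 0$
$G{\left(H,x \right)} = 3 x$ ($G{\left(H,x \right)} = 3 x + 0 = 3 x$)
$\left(149 + G{\left(-8,-7 \right)}\right) n = \left(149 + 3 \left(-7\right)\right) \left(-110\right) = \left(149 - 21\right) \left(-110\right) = 128 \left(-110\right) = -14080$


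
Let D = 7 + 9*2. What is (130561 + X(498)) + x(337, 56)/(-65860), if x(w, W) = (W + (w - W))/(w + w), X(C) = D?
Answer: 17200787919/131720 ≈ 1.3059e+5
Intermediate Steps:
D = 25 (D = 7 + 18 = 25)
X(C) = 25
x(w, W) = ½ (x(w, W) = w/((2*w)) = w*(1/(2*w)) = ½)
(130561 + X(498)) + x(337, 56)/(-65860) = (130561 + 25) + (½)/(-65860) = 130586 + (½)*(-1/65860) = 130586 - 1/131720 = 17200787919/131720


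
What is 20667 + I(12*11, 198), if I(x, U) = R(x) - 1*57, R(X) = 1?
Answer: 20611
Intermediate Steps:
I(x, U) = -56 (I(x, U) = 1 - 1*57 = 1 - 57 = -56)
20667 + I(12*11, 198) = 20667 - 56 = 20611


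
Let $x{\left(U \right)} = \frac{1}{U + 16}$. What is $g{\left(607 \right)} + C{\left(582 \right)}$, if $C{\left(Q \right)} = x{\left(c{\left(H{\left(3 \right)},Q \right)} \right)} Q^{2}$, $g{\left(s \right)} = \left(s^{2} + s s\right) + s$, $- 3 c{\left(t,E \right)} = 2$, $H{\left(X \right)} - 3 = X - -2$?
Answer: $\frac{17470701}{23} \approx 7.596 \cdot 10^{5}$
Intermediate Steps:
$H{\left(X \right)} = 5 + X$ ($H{\left(X \right)} = 3 + \left(X - -2\right) = 3 + \left(X + 2\right) = 3 + \left(2 + X\right) = 5 + X$)
$c{\left(t,E \right)} = - \frac{2}{3}$ ($c{\left(t,E \right)} = \left(- \frac{1}{3}\right) 2 = - \frac{2}{3}$)
$x{\left(U \right)} = \frac{1}{16 + U}$
$g{\left(s \right)} = s + 2 s^{2}$ ($g{\left(s \right)} = \left(s^{2} + s^{2}\right) + s = 2 s^{2} + s = s + 2 s^{2}$)
$C{\left(Q \right)} = \frac{3 Q^{2}}{46}$ ($C{\left(Q \right)} = \frac{Q^{2}}{16 - \frac{2}{3}} = \frac{Q^{2}}{\frac{46}{3}} = \frac{3 Q^{2}}{46}$)
$g{\left(607 \right)} + C{\left(582 \right)} = 607 \left(1 + 2 \cdot 607\right) + \frac{3 \cdot 582^{2}}{46} = 607 \left(1 + 1214\right) + \frac{3}{46} \cdot 338724 = 607 \cdot 1215 + \frac{508086}{23} = 737505 + \frac{508086}{23} = \frac{17470701}{23}$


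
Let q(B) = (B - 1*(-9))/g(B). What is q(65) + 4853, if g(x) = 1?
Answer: 4927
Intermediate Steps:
q(B) = 9 + B (q(B) = (B - 1*(-9))/1 = (B + 9)*1 = (9 + B)*1 = 9 + B)
q(65) + 4853 = (9 + 65) + 4853 = 74 + 4853 = 4927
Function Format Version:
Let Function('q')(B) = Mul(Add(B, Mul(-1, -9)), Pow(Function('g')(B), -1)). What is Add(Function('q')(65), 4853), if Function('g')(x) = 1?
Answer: 4927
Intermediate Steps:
Function('q')(B) = Add(9, B) (Function('q')(B) = Mul(Add(B, Mul(-1, -9)), Pow(1, -1)) = Mul(Add(B, 9), 1) = Mul(Add(9, B), 1) = Add(9, B))
Add(Function('q')(65), 4853) = Add(Add(9, 65), 4853) = Add(74, 4853) = 4927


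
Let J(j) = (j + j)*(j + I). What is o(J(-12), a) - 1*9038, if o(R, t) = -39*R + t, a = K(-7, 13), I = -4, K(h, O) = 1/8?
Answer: -192111/8 ≈ -24014.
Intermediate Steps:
K(h, O) = ⅛
J(j) = 2*j*(-4 + j) (J(j) = (j + j)*(j - 4) = (2*j)*(-4 + j) = 2*j*(-4 + j))
a = ⅛ ≈ 0.12500
o(R, t) = t - 39*R
o(J(-12), a) - 1*9038 = (⅛ - 78*(-12)*(-4 - 12)) - 1*9038 = (⅛ - 78*(-12)*(-16)) - 9038 = (⅛ - 39*384) - 9038 = (⅛ - 14976) - 9038 = -119807/8 - 9038 = -192111/8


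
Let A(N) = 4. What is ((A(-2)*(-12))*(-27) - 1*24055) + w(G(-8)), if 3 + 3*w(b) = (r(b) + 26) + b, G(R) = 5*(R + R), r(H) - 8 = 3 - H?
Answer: -68243/3 ≈ -22748.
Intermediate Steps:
r(H) = 11 - H (r(H) = 8 + (3 - H) = 11 - H)
G(R) = 10*R (G(R) = 5*(2*R) = 10*R)
w(b) = 34/3 (w(b) = -1 + (((11 - b) + 26) + b)/3 = -1 + ((37 - b) + b)/3 = -1 + (1/3)*37 = -1 + 37/3 = 34/3)
((A(-2)*(-12))*(-27) - 1*24055) + w(G(-8)) = ((4*(-12))*(-27) - 1*24055) + 34/3 = (-48*(-27) - 24055) + 34/3 = (1296 - 24055) + 34/3 = -22759 + 34/3 = -68243/3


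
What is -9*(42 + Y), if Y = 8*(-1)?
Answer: -306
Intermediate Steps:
Y = -8
-9*(42 + Y) = -9*(42 - 8) = -9*34 = -306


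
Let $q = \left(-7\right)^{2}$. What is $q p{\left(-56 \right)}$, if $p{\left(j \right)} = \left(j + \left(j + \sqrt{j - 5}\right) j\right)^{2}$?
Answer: $455460096 - 16903040 i \sqrt{61} \approx 4.5546 \cdot 10^{8} - 1.3202 \cdot 10^{8} i$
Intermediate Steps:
$p{\left(j \right)} = \left(j + j \left(j + \sqrt{-5 + j}\right)\right)^{2}$ ($p{\left(j \right)} = \left(j + \left(j + \sqrt{-5 + j}\right) j\right)^{2} = \left(j + j \left(j + \sqrt{-5 + j}\right)\right)^{2}$)
$q = 49$
$q p{\left(-56 \right)} = 49 \left(-56\right)^{2} \left(1 - 56 + \sqrt{-5 - 56}\right)^{2} = 49 \cdot 3136 \left(1 - 56 + \sqrt{-61}\right)^{2} = 49 \cdot 3136 \left(1 - 56 + i \sqrt{61}\right)^{2} = 49 \cdot 3136 \left(-55 + i \sqrt{61}\right)^{2} = 153664 \left(-55 + i \sqrt{61}\right)^{2}$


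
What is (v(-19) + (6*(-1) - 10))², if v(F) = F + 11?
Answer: 576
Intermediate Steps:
v(F) = 11 + F
(v(-19) + (6*(-1) - 10))² = ((11 - 19) + (6*(-1) - 10))² = (-8 + (-6 - 10))² = (-8 - 16)² = (-24)² = 576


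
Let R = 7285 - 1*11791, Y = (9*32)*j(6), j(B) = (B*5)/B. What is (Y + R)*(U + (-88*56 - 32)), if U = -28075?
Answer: 101285310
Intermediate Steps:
j(B) = 5 (j(B) = (5*B)/B = 5)
Y = 1440 (Y = (9*32)*5 = 288*5 = 1440)
R = -4506 (R = 7285 - 11791 = -4506)
(Y + R)*(U + (-88*56 - 32)) = (1440 - 4506)*(-28075 + (-88*56 - 32)) = -3066*(-28075 + (-4928 - 32)) = -3066*(-28075 - 4960) = -3066*(-33035) = 101285310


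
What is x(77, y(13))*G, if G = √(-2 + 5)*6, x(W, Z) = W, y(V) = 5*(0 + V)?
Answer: 462*√3 ≈ 800.21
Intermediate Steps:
y(V) = 5*V
G = 6*√3 (G = √3*6 = 6*√3 ≈ 10.392)
x(77, y(13))*G = 77*(6*√3) = 462*√3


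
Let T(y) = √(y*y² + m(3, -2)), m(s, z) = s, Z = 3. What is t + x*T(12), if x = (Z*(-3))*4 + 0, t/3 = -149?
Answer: -447 - 36*√1731 ≈ -1944.8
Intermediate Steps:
t = -447 (t = 3*(-149) = -447)
T(y) = √(3 + y³) (T(y) = √(y*y² + 3) = √(y³ + 3) = √(3 + y³))
x = -36 (x = (3*(-3))*4 + 0 = -9*4 + 0 = -36 + 0 = -36)
t + x*T(12) = -447 - 36*√(3 + 12³) = -447 - 36*√(3 + 1728) = -447 - 36*√1731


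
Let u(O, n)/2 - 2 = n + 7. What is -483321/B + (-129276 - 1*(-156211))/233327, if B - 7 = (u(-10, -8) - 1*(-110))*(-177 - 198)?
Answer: 113902920422/9798100711 ≈ 11.625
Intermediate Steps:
u(O, n) = 18 + 2*n (u(O, n) = 4 + 2*(n + 7) = 4 + 2*(7 + n) = 4 + (14 + 2*n) = 18 + 2*n)
B = -41993 (B = 7 + ((18 + 2*(-8)) - 1*(-110))*(-177 - 198) = 7 + ((18 - 16) + 110)*(-375) = 7 + (2 + 110)*(-375) = 7 + 112*(-375) = 7 - 42000 = -41993)
-483321/B + (-129276 - 1*(-156211))/233327 = -483321/(-41993) + (-129276 - 1*(-156211))/233327 = -483321*(-1/41993) + (-129276 + 156211)*(1/233327) = 483321/41993 + 26935*(1/233327) = 483321/41993 + 26935/233327 = 113902920422/9798100711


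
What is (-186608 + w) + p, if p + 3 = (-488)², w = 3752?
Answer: 55285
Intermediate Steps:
p = 238141 (p = -3 + (-488)² = -3 + 238144 = 238141)
(-186608 + w) + p = (-186608 + 3752) + 238141 = -182856 + 238141 = 55285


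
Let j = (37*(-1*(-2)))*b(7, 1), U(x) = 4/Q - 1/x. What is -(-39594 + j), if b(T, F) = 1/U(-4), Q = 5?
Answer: 829994/21 ≈ 39524.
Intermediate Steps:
U(x) = ⅘ - 1/x (U(x) = 4/5 - 1/x = 4*(⅕) - 1/x = ⅘ - 1/x)
b(T, F) = 20/21 (b(T, F) = 1/(⅘ - 1/(-4)) = 1/(⅘ - 1*(-¼)) = 1/(⅘ + ¼) = 1/(21/20) = 20/21)
j = 1480/21 (j = (37*(-1*(-2)))*(20/21) = (37*2)*(20/21) = 74*(20/21) = 1480/21 ≈ 70.476)
-(-39594 + j) = -(-39594 + 1480/21) = -1*(-829994/21) = 829994/21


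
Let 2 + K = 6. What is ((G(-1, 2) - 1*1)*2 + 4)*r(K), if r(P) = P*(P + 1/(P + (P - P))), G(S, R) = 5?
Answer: 204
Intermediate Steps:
K = 4 (K = -2 + 6 = 4)
r(P) = P*(P + 1/P) (r(P) = P*(P + 1/(P + 0)) = P*(P + 1/P))
((G(-1, 2) - 1*1)*2 + 4)*r(K) = ((5 - 1*1)*2 + 4)*(1 + 4²) = ((5 - 1)*2 + 4)*(1 + 16) = (4*2 + 4)*17 = (8 + 4)*17 = 12*17 = 204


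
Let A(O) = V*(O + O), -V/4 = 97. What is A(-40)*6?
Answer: 186240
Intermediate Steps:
V = -388 (V = -4*97 = -388)
A(O) = -776*O (A(O) = -388*(O + O) = -776*O)
A(-40)*6 = -776*(-40)*6 = 31040*6 = 186240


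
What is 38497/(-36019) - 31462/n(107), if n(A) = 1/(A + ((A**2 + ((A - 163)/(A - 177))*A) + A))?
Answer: -66569317041539/180095 ≈ -3.6963e+8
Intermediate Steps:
n(A) = 1/(A**2 + 2*A + A*(-163 + A)/(-177 + A)) (n(A) = 1/(A + ((A**2 + ((-163 + A)/(-177 + A))*A) + A)) = 1/(A + ((A**2 + A*(-163 + A)/(-177 + A)) + A)) = 1/(A + (A + A**2 + A*(-163 + A)/(-177 + A))) = 1/(A**2 + 2*A + A*(-163 + A)/(-177 + A)))
38497/(-36019) - 31462/n(107) = 38497/(-36019) - 31462*107*(517 - 1*107**2 + 174*107)/(177 - 1*107) = 38497*(-1/36019) - 31462*107*(517 - 1*11449 + 18618)/(177 - 107) = -38497/36019 - 31462/((1/107)*70/(517 - 11449 + 18618)) = -38497/36019 - 31462/((1/107)*70/7686) = -38497/36019 - 31462/((1/107)*(1/7686)*70) = -38497/36019 - 31462/5/58743 = -38497/36019 - 31462*58743/5 = -38497/36019 - 1848172266/5 = -66569317041539/180095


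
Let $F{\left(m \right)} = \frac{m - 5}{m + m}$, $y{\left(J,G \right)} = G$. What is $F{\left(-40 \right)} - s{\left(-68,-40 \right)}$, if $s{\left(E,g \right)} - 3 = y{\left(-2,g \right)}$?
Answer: $\frac{601}{16} \approx 37.563$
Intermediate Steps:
$s{\left(E,g \right)} = 3 + g$
$F{\left(m \right)} = \frac{-5 + m}{2 m}$
$F{\left(-40 \right)} - s{\left(-68,-40 \right)} = \frac{-5 - 40}{2 \left(-40\right)} - \left(3 - 40\right) = \frac{1}{2} \left(- \frac{1}{40}\right) \left(-45\right) - -37 = \frac{9}{16} + 37 = \frac{601}{16}$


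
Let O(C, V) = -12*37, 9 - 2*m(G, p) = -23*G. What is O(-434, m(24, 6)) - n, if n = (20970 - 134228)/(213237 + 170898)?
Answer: -170442682/384135 ≈ -443.71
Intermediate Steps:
m(G, p) = 9/2 + 23*G/2 (m(G, p) = 9/2 - (-23)*G/2 = 9/2 + 23*G/2)
O(C, V) = -444
n = -113258/384135 ≈ -0.29484
O(-434, m(24, 6)) - n = -444 - 1*(-113258/384135) = -444 + 113258/384135 = -170442682/384135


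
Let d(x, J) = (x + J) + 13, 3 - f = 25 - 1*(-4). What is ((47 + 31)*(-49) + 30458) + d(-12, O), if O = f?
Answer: 26611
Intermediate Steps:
f = -26 (f = 3 - (25 - 1*(-4)) = 3 - (25 + 4) = 3 - 1*29 = 3 - 29 = -26)
O = -26
d(x, J) = 13 + J + x (d(x, J) = (J + x) + 13 = 13 + J + x)
((47 + 31)*(-49) + 30458) + d(-12, O) = ((47 + 31)*(-49) + 30458) + (13 - 26 - 12) = (78*(-49) + 30458) - 25 = (-3822 + 30458) - 25 = 26636 - 25 = 26611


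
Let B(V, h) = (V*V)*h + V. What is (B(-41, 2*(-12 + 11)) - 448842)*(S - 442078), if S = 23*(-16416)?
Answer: 370680805270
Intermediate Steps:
S = -377568
B(V, h) = V + h*V² (B(V, h) = V²*h + V = h*V² + V = V + h*V²)
(B(-41, 2*(-12 + 11)) - 448842)*(S - 442078) = (-41*(1 - 82*(-12 + 11)) - 448842)*(-377568 - 442078) = (-41*(1 - 82*(-1)) - 448842)*(-819646) = (-41*(1 - 41*(-2)) - 448842)*(-819646) = (-41*(1 + 82) - 448842)*(-819646) = (-41*83 - 448842)*(-819646) = (-3403 - 448842)*(-819646) = -452245*(-819646) = 370680805270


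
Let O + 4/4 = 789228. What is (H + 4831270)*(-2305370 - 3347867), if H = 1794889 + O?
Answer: -41920934504482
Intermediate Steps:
O = 789227 (O = -1 + 789228 = 789227)
H = 2584116 (H = 1794889 + 789227 = 2584116)
(H + 4831270)*(-2305370 - 3347867) = (2584116 + 4831270)*(-2305370 - 3347867) = 7415386*(-5653237) = -41920934504482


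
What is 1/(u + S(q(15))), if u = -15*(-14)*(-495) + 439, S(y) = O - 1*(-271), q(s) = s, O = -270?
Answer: -1/103510 ≈ -9.6609e-6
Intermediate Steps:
S(y) = 1 (S(y) = -270 - 1*(-271) = -270 + 271 = 1)
u = -103511 (u = 210*(-495) + 439 = -103950 + 439 = -103511)
1/(u + S(q(15))) = 1/(-103511 + 1) = 1/(-103510) = -1/103510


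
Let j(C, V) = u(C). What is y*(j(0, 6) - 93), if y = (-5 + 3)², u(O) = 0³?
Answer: -372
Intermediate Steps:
u(O) = 0
j(C, V) = 0
y = 4 (y = (-2)² = 4)
y*(j(0, 6) - 93) = 4*(0 - 93) = 4*(-93) = -372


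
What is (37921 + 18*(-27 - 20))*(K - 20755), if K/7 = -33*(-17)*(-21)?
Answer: -3826955650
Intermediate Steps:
K = -82467 (K = 7*(-33*(-17)*(-21)) = 7*(561*(-21)) = 7*(-11781) = -82467)
(37921 + 18*(-27 - 20))*(K - 20755) = (37921 + 18*(-27 - 20))*(-82467 - 20755) = (37921 + 18*(-47))*(-103222) = (37921 - 846)*(-103222) = 37075*(-103222) = -3826955650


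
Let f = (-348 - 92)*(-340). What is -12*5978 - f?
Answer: -221336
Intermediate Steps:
f = 149600 (f = -440*(-340) = 149600)
-12*5978 - f = -12*5978 - 1*149600 = -71736 - 149600 = -221336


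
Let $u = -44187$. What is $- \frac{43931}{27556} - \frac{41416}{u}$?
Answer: $- \frac{799919801}{1217616972} \approx -0.65695$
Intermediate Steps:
$- \frac{43931}{27556} - \frac{41416}{u} = - \frac{43931}{27556} - \frac{41416}{-44187} = \left(-43931\right) \frac{1}{27556} - - \frac{41416}{44187} = - \frac{43931}{27556} + \frac{41416}{44187} = - \frac{799919801}{1217616972}$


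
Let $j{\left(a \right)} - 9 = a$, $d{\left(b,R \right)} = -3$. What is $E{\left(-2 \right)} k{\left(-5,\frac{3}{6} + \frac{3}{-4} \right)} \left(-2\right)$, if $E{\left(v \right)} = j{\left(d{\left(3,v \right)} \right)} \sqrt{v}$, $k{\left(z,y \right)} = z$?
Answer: $60 i \sqrt{2} \approx 84.853 i$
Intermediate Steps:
$j{\left(a \right)} = 9 + a$
$E{\left(v \right)} = 6 \sqrt{v}$ ($E{\left(v \right)} = \left(9 - 3\right) \sqrt{v} = 6 \sqrt{v}$)
$E{\left(-2 \right)} k{\left(-5,\frac{3}{6} + \frac{3}{-4} \right)} \left(-2\right) = 6 \sqrt{-2} \left(-5\right) \left(-2\right) = 6 i \sqrt{2} \left(-5\right) \left(-2\right) = - 30 i \sqrt{2} \left(-2\right) = 60 i \sqrt{2}$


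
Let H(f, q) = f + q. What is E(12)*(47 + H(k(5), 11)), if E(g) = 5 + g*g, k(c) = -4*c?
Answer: 5662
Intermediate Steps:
E(g) = 5 + g²
E(12)*(47 + H(k(5), 11)) = (5 + 12²)*(47 + (-4*5 + 11)) = (5 + 144)*(47 + (-20 + 11)) = 149*(47 - 9) = 149*38 = 5662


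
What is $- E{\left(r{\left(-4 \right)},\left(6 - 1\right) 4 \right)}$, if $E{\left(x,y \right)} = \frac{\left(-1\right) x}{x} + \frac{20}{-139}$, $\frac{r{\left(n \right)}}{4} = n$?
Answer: $\frac{159}{139} \approx 1.1439$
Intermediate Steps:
$r{\left(n \right)} = 4 n$
$E{\left(x,y \right)} = - \frac{159}{139}$ ($E{\left(x,y \right)} = -1 + 20 \left(- \frac{1}{139}\right) = -1 - \frac{20}{139} = - \frac{159}{139}$)
$- E{\left(r{\left(-4 \right)},\left(6 - 1\right) 4 \right)} = \left(-1\right) \left(- \frac{159}{139}\right) = \frac{159}{139}$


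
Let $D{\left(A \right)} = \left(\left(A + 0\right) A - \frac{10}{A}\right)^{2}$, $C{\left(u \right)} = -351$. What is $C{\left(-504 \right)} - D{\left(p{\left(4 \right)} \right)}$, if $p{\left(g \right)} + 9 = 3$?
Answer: $- \frac{15928}{9} \approx -1769.8$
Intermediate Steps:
$p{\left(g \right)} = -6$ ($p{\left(g \right)} = -9 + 3 = -6$)
$D{\left(A \right)} = \left(A^{2} - \frac{10}{A}\right)^{2}$ ($D{\left(A \right)} = \left(A A - \frac{10}{A}\right)^{2} = \left(A^{2} - \frac{10}{A}\right)^{2}$)
$C{\left(-504 \right)} - D{\left(p{\left(4 \right)} \right)} = -351 - \frac{\left(-10 + \left(-6\right)^{3}\right)^{2}}{36} = -351 - \frac{\left(-10 - 216\right)^{2}}{36} = -351 - \frac{\left(-226\right)^{2}}{36} = -351 - \frac{1}{36} \cdot 51076 = -351 - \frac{12769}{9} = - \frac{15928}{9}$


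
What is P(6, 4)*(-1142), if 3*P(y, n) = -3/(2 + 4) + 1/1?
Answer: -571/3 ≈ -190.33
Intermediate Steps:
P(y, n) = ⅙ (P(y, n) = (-3/(2 + 4) + 1/1)/3 = (-3/6 + 1*1)/3 = (-3*⅙ + 1)/3 = (-½ + 1)/3 = (⅓)*(½) = ⅙)
P(6, 4)*(-1142) = (⅙)*(-1142) = -571/3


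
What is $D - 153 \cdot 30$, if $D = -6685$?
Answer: $-11275$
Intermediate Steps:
$D - 153 \cdot 30 = -6685 - 153 \cdot 30 = -6685 - 4590 = -11275$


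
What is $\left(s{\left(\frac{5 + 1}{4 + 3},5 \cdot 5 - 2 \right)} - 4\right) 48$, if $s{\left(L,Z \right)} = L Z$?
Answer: $\frac{5280}{7} \approx 754.29$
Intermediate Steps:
$\left(s{\left(\frac{5 + 1}{4 + 3},5 \cdot 5 - 2 \right)} - 4\right) 48 = \left(\frac{5 + 1}{4 + 3} \left(5 \cdot 5 - 2\right) - 4\right) 48 = \left(\frac{6}{7} \left(25 - 2\right) - 4\right) 48 = \left(6 \cdot \frac{1}{7} \cdot 23 - 4\right) 48 = \left(\frac{6}{7} \cdot 23 - 4\right) 48 = \left(\frac{138}{7} - 4\right) 48 = \frac{110}{7} \cdot 48 = \frac{5280}{7}$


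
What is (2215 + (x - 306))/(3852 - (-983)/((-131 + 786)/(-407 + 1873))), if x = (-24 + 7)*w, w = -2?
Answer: 1272665/3964138 ≈ 0.32104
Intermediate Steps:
x = 34 (x = (-24 + 7)*(-2) = -17*(-2) = 34)
(2215 + (x - 306))/(3852 - (-983)/((-131 + 786)/(-407 + 1873))) = (2215 + (34 - 306))/(3852 - (-983)/((-131 + 786)/(-407 + 1873))) = (2215 - 272)/(3852 - (-983)/(655/1466)) = 1943/(3852 - (-983)/(655*(1/1466))) = 1943/(3852 - (-983)/655/1466) = 1943/(3852 - (-983)*1466/655) = 1943/(3852 - 1*(-1441078/655)) = 1943/(3852 + 1441078/655) = 1943/(3964138/655) = 1943*(655/3964138) = 1272665/3964138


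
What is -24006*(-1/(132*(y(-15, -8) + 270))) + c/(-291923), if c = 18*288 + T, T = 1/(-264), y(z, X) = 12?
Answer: 2271644821/3622180584 ≈ 0.62715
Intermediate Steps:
T = -1/264 ≈ -0.0037879
c = 1368575/264 (c = 18*288 - 1/264 = 5184 - 1/264 = 1368575/264 ≈ 5184.0)
-24006*(-1/(132*(y(-15, -8) + 270))) + c/(-291923) = -24006*(-1/(132*(12 + 270))) + (1368575/264)/(-291923) = -24006/(282*(-132)) + (1368575/264)*(-1/291923) = -24006/(-37224) - 1368575/77067672 = -24006*(-1/37224) - 1368575/77067672 = 4001/6204 - 1368575/77067672 = 2271644821/3622180584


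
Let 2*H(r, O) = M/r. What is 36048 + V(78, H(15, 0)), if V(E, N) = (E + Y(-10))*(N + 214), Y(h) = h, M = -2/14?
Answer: 5312966/105 ≈ 50600.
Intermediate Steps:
M = -⅐ (M = -2*1/14 = -⅐ ≈ -0.14286)
H(r, O) = -1/(14*r) (H(r, O) = (-1/(7*r))/2 = -1/(14*r))
V(E, N) = (-10 + E)*(214 + N) (V(E, N) = (E - 10)*(N + 214) = (-10 + E)*(214 + N))
36048 + V(78, H(15, 0)) = 36048 + (-2140 - (-5)/(7*15) + 214*78 + 78*(-1/14/15)) = 36048 + (-2140 - (-5)/(7*15) + 16692 + 78*(-1/14*1/15)) = 36048 + (-2140 - 10*(-1/210) + 16692 + 78*(-1/210)) = 36048 + (-2140 + 1/21 + 16692 - 13/35) = 36048 + 1527926/105 = 5312966/105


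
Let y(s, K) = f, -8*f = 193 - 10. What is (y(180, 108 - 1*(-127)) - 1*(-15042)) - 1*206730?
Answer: -1533687/8 ≈ -1.9171e+5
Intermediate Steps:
f = -183/8 (f = -(193 - 10)/8 = -⅛*183 = -183/8 ≈ -22.875)
y(s, K) = -183/8
(y(180, 108 - 1*(-127)) - 1*(-15042)) - 1*206730 = (-183/8 - 1*(-15042)) - 1*206730 = (-183/8 + 15042) - 206730 = 120153/8 - 206730 = -1533687/8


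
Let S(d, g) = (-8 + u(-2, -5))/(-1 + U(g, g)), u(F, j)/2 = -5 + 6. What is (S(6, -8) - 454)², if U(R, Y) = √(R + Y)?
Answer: 59474368/289 - 370176*I/289 ≈ 2.0579e+5 - 1280.9*I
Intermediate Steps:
u(F, j) = 2 (u(F, j) = 2*(-5 + 6) = 2*1 = 2)
S(d, g) = -6/(-1 + √2*√g) (S(d, g) = (-8 + 2)/(-1 + √(g + g)) = -6/(-1 + √(2*g)) = -6/(-1 + √2*√g))
(S(6, -8) - 454)² = (-6/(-1 + √2*√(-8)) - 454)² = (-6/(-1 + √2*(2*I*√2)) - 454)² = (-6*(-1 - 4*I)/17 - 454)² = (-454 - 6*(-1 - 4*I)/17)²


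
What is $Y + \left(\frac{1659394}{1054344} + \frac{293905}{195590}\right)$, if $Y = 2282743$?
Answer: $\frac{23537296974789253}{10310957148} \approx 2.2827 \cdot 10^{6}$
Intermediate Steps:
$Y + \left(\frac{1659394}{1054344} + \frac{293905}{195590}\right) = 2282743 + \left(\frac{1659394}{1054344} + \frac{293905}{195590}\right) = 2282743 + \left(1659394 \cdot \frac{1}{1054344} + 293905 \cdot \frac{1}{195590}\right) = 2282743 + \left(\frac{829697}{527172} + \frac{58781}{39118}\right) = 2282743 + \frac{31721892289}{10310957148} = \frac{23537296974789253}{10310957148}$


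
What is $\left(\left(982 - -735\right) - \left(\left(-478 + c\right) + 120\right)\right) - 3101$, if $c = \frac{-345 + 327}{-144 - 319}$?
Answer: $- \frac{475056}{463} \approx -1026.0$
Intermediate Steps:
$c = \frac{18}{463}$ ($c = - \frac{18}{-463} = \left(-18\right) \left(- \frac{1}{463}\right) = \frac{18}{463} \approx 0.038877$)
$\left(\left(982 - -735\right) - \left(\left(-478 + c\right) + 120\right)\right) - 3101 = \left(\left(982 - -735\right) - \left(\left(-478 + \frac{18}{463}\right) + 120\right)\right) - 3101 = \left(\left(982 + 735\right) - \left(- \frac{221296}{463} + 120\right)\right) - 3101 = \left(1717 - - \frac{165736}{463}\right) - 3101 = \left(1717 + \frac{165736}{463}\right) - 3101 = \frac{960707}{463} - 3101 = - \frac{475056}{463}$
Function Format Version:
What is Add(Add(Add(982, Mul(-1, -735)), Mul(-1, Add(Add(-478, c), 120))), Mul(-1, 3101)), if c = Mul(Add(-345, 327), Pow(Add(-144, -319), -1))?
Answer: Rational(-475056, 463) ≈ -1026.0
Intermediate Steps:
c = Rational(18, 463) (c = Mul(-18, Pow(-463, -1)) = Mul(-18, Rational(-1, 463)) = Rational(18, 463) ≈ 0.038877)
Add(Add(Add(982, Mul(-1, -735)), Mul(-1, Add(Add(-478, c), 120))), Mul(-1, 3101)) = Add(Add(Add(982, Mul(-1, -735)), Mul(-1, Add(Add(-478, Rational(18, 463)), 120))), Mul(-1, 3101)) = Add(Add(Add(982, 735), Mul(-1, Add(Rational(-221296, 463), 120))), -3101) = Add(Add(1717, Mul(-1, Rational(-165736, 463))), -3101) = Add(Add(1717, Rational(165736, 463)), -3101) = Add(Rational(960707, 463), -3101) = Rational(-475056, 463)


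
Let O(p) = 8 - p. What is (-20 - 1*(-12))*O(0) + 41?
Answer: -23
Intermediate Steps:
(-20 - 1*(-12))*O(0) + 41 = (-20 - 1*(-12))*(8 - 1*0) + 41 = (-20 + 12)*(8 + 0) + 41 = -8*8 + 41 = -64 + 41 = -23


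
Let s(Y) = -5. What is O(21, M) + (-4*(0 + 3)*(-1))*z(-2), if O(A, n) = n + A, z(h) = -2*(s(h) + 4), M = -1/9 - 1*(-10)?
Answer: 494/9 ≈ 54.889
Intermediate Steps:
M = 89/9 (M = -1*⅑ + 10 = -⅑ + 10 = 89/9 ≈ 9.8889)
z(h) = 2 (z(h) = -2*(-5 + 4) = -2*(-1) = 2)
O(A, n) = A + n
O(21, M) + (-4*(0 + 3)*(-1))*z(-2) = (21 + 89/9) - 4*(0 + 3)*(-1)*2 = 278/9 - 12*(-1)*2 = 278/9 - 4*(-3)*2 = 278/9 + 12*2 = 278/9 + 24 = 494/9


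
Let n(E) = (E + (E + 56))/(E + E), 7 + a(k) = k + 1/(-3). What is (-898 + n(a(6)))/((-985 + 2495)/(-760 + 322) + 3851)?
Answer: -100521/421307 ≈ -0.23859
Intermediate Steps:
a(k) = -22/3 + k (a(k) = -7 + (k + 1/(-3)) = -7 + (k - 1/3) = -7 + (-1/3 + k) = -22/3 + k)
n(E) = (56 + 2*E)/(2*E) (n(E) = (E + (56 + E))/((2*E)) = (56 + 2*E)*(1/(2*E)) = (56 + 2*E)/(2*E))
(-898 + n(a(6)))/((-985 + 2495)/(-760 + 322) + 3851) = (-898 + (28 + (-22/3 + 6))/(-22/3 + 6))/((-985 + 2495)/(-760 + 322) + 3851) = (-898 + (28 - 4/3)/(-4/3))/(1510/(-438) + 3851) = (-898 - 3/4*80/3)/(1510*(-1/438) + 3851) = (-898 - 20)/(-755/219 + 3851) = -918/842614/219 = -918*219/842614 = -100521/421307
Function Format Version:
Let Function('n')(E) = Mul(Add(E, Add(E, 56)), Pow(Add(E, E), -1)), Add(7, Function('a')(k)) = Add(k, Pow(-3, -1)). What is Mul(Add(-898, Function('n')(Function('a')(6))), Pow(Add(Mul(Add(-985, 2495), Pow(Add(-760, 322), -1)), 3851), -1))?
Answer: Rational(-100521, 421307) ≈ -0.23859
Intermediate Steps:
Function('a')(k) = Add(Rational(-22, 3), k) (Function('a')(k) = Add(-7, Add(k, Pow(-3, -1))) = Add(-7, Add(k, Rational(-1, 3))) = Add(-7, Add(Rational(-1, 3), k)) = Add(Rational(-22, 3), k))
Function('n')(E) = Mul(Rational(1, 2), Pow(E, -1), Add(56, Mul(2, E))) (Function('n')(E) = Mul(Add(E, Add(56, E)), Pow(Mul(2, E), -1)) = Mul(Add(56, Mul(2, E)), Mul(Rational(1, 2), Pow(E, -1))) = Mul(Rational(1, 2), Pow(E, -1), Add(56, Mul(2, E))))
Mul(Add(-898, Function('n')(Function('a')(6))), Pow(Add(Mul(Add(-985, 2495), Pow(Add(-760, 322), -1)), 3851), -1)) = Mul(Add(-898, Mul(Pow(Add(Rational(-22, 3), 6), -1), Add(28, Add(Rational(-22, 3), 6)))), Pow(Add(Mul(Add(-985, 2495), Pow(Add(-760, 322), -1)), 3851), -1)) = Mul(Add(-898, Mul(Pow(Rational(-4, 3), -1), Add(28, Rational(-4, 3)))), Pow(Add(Mul(1510, Pow(-438, -1)), 3851), -1)) = Mul(Add(-898, Mul(Rational(-3, 4), Rational(80, 3))), Pow(Add(Mul(1510, Rational(-1, 438)), 3851), -1)) = Mul(Add(-898, -20), Pow(Add(Rational(-755, 219), 3851), -1)) = Mul(-918, Pow(Rational(842614, 219), -1)) = Mul(-918, Rational(219, 842614)) = Rational(-100521, 421307)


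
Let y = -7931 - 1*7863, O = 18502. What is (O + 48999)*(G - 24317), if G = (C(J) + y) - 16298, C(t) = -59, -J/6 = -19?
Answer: -3811646468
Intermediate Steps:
J = 114 (J = -6*(-19) = 114)
y = -15794 (y = -7931 - 7863 = -15794)
G = -32151 (G = (-59 - 15794) - 16298 = -15853 - 16298 = -32151)
(O + 48999)*(G - 24317) = (18502 + 48999)*(-32151 - 24317) = 67501*(-56468) = -3811646468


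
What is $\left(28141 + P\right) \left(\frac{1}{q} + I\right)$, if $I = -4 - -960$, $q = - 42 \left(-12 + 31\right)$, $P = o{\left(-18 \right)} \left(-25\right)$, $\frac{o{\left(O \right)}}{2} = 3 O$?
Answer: $\frac{23528197967}{798} \approx 2.9484 \cdot 10^{7}$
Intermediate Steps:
$o{\left(O \right)} = 6 O$ ($o{\left(O \right)} = 2 \cdot 3 O = 6 O$)
$P = 2700$ ($P = 6 \left(-18\right) \left(-25\right) = \left(-108\right) \left(-25\right) = 2700$)
$q = -798$ ($q = \left(-42\right) 19 = -798$)
$I = 956$ ($I = -4 + 960 = 956$)
$\left(28141 + P\right) \left(\frac{1}{q} + I\right) = \left(28141 + 2700\right) \left(\frac{1}{-798} + 956\right) = 30841 \left(- \frac{1}{798} + 956\right) = 30841 \cdot \frac{762887}{798} = \frac{23528197967}{798}$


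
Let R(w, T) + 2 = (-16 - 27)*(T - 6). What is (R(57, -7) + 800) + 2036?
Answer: 3393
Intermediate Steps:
R(w, T) = 256 - 43*T (R(w, T) = -2 + (-16 - 27)*(T - 6) = -2 - 43*(-6 + T) = -2 + (258 - 43*T) = 256 - 43*T)
(R(57, -7) + 800) + 2036 = ((256 - 43*(-7)) + 800) + 2036 = ((256 + 301) + 800) + 2036 = (557 + 800) + 2036 = 1357 + 2036 = 3393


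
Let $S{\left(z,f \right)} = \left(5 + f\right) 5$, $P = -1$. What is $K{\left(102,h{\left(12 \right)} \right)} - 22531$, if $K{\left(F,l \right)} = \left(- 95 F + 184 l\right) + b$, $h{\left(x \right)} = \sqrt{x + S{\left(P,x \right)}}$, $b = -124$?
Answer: $-32345 + 184 \sqrt{97} \approx -30533.0$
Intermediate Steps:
$S{\left(z,f \right)} = 25 + 5 f$
$h{\left(x \right)} = \sqrt{25 + 6 x}$ ($h{\left(x \right)} = \sqrt{x + \left(25 + 5 x\right)} = \sqrt{25 + 6 x}$)
$K{\left(F,l \right)} = -124 - 95 F + 184 l$ ($K{\left(F,l \right)} = \left(- 95 F + 184 l\right) - 124 = -124 - 95 F + 184 l$)
$K{\left(102,h{\left(12 \right)} \right)} - 22531 = \left(-124 - 9690 + 184 \sqrt{25 + 6 \cdot 12}\right) - 22531 = \left(-124 - 9690 + 184 \sqrt{25 + 72}\right) - 22531 = \left(-124 - 9690 + 184 \sqrt{97}\right) - 22531 = \left(-9814 + 184 \sqrt{97}\right) - 22531 = -32345 + 184 \sqrt{97}$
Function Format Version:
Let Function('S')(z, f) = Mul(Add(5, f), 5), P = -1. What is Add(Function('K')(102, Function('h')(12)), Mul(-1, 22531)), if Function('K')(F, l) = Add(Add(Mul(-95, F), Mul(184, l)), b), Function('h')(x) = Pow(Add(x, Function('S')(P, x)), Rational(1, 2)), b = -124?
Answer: Add(-32345, Mul(184, Pow(97, Rational(1, 2)))) ≈ -30533.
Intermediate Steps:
Function('S')(z, f) = Add(25, Mul(5, f))
Function('h')(x) = Pow(Add(25, Mul(6, x)), Rational(1, 2)) (Function('h')(x) = Pow(Add(x, Add(25, Mul(5, x))), Rational(1, 2)) = Pow(Add(25, Mul(6, x)), Rational(1, 2)))
Function('K')(F, l) = Add(-124, Mul(-95, F), Mul(184, l)) (Function('K')(F, l) = Add(Add(Mul(-95, F), Mul(184, l)), -124) = Add(-124, Mul(-95, F), Mul(184, l)))
Add(Function('K')(102, Function('h')(12)), Mul(-1, 22531)) = Add(Add(-124, Mul(-95, 102), Mul(184, Pow(Add(25, Mul(6, 12)), Rational(1, 2)))), Mul(-1, 22531)) = Add(Add(-124, -9690, Mul(184, Pow(Add(25, 72), Rational(1, 2)))), -22531) = Add(Add(-124, -9690, Mul(184, Pow(97, Rational(1, 2)))), -22531) = Add(Add(-9814, Mul(184, Pow(97, Rational(1, 2)))), -22531) = Add(-32345, Mul(184, Pow(97, Rational(1, 2))))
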